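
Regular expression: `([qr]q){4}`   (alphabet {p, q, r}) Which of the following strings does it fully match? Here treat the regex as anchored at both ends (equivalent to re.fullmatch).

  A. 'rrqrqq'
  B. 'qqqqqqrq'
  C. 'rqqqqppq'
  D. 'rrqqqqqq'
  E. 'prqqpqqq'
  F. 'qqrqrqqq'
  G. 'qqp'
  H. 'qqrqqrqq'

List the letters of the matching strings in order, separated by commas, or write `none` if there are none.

B, F

A → no match
B → match
C → no match
D → no match
E → no match
F → match
G → no match — must end with 'q'
H → no match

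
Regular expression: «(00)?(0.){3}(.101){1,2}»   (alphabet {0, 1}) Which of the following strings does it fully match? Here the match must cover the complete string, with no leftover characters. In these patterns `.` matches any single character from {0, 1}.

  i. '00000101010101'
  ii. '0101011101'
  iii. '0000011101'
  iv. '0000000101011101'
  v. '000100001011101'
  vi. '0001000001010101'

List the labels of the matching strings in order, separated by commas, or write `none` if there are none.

i → match
ii → match
iii → match
iv → match
v → no match
vi → match

i, ii, iii, iv, vi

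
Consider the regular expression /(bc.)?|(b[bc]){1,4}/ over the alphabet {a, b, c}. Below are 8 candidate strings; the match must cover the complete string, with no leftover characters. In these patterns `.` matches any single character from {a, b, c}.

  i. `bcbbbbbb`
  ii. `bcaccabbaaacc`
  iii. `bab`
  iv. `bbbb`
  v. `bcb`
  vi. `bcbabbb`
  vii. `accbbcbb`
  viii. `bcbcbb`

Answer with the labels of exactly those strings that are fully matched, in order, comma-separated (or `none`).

i, iv, v, viii

i. `bcbbbbbb` → match
ii → no match
iii. `bab` → no match
iv. `bbbb` → match
v. `bcb` → match
vi. `bcbabbb` → no match
vii. `accbbcbb` → no match
viii. `bcbcbb` → match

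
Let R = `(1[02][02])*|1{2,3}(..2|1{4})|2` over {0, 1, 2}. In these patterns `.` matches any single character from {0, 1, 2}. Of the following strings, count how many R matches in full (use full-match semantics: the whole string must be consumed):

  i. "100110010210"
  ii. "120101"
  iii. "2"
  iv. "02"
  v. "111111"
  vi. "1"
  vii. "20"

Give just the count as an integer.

i → no match
ii → no match
iii → match
iv → no match
v → match
vi → no match
vii → no match
Total matched: 2

2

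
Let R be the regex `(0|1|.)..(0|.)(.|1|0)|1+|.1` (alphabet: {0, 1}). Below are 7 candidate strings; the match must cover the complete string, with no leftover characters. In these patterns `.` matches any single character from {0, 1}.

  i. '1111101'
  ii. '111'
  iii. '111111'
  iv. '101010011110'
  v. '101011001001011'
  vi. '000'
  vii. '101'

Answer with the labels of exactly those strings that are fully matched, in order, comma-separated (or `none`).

ii, iii

i → no match
ii → match
iii → match
iv → no match
v → no match
vi → no match
vii → no match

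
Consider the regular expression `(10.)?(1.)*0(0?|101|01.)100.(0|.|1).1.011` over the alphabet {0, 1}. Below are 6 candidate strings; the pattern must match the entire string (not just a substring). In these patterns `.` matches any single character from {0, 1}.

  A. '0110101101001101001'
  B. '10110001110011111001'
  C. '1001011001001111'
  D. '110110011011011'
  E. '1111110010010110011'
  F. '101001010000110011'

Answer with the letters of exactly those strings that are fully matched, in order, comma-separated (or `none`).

A → no match — must end with '011'
B → no match — must end with '011'
C → no match — must end with '011'
D → no match
E → match
F → match

E, F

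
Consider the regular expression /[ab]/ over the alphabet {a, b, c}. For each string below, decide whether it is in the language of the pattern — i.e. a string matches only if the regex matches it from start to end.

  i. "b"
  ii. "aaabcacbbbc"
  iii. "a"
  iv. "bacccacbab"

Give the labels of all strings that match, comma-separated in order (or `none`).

i → match
ii → no match
iii → match
iv → no match

i, iii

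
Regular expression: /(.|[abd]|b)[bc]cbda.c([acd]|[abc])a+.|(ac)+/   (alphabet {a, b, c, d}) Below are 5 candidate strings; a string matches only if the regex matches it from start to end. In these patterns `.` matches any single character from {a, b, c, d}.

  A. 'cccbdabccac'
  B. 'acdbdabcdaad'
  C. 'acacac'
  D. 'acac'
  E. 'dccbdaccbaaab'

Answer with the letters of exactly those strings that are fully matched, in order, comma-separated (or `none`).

A. 'cccbdabccac' → match
B. 'acdbdabcdaad' → no match
C. 'acacac' → match
D. 'acac' → match
E → match

A, C, D, E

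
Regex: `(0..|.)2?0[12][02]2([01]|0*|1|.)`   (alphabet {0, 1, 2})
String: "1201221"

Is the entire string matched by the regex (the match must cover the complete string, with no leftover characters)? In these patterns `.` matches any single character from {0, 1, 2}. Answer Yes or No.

Yes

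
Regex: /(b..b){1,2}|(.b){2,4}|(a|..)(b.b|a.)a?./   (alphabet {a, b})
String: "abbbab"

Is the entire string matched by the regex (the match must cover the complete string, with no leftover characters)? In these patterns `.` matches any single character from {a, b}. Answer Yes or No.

Yes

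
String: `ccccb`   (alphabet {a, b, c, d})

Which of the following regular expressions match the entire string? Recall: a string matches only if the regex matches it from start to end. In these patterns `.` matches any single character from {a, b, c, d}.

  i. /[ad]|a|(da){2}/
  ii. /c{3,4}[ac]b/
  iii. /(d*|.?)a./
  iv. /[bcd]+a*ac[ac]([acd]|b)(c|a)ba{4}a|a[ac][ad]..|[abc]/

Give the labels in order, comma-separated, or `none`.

i → no match
ii → match
iii → no match
iv → no match

ii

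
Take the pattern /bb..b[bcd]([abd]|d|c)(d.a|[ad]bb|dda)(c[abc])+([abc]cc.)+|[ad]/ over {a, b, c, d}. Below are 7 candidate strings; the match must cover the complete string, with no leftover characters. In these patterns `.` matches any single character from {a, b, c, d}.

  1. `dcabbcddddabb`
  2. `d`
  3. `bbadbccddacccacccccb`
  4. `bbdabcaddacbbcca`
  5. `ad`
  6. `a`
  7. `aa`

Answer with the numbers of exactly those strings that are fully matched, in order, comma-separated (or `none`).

1 → no match
2 → match
3 → match
4 → match
5 → no match
6 → match
7 → no match

2, 3, 4, 6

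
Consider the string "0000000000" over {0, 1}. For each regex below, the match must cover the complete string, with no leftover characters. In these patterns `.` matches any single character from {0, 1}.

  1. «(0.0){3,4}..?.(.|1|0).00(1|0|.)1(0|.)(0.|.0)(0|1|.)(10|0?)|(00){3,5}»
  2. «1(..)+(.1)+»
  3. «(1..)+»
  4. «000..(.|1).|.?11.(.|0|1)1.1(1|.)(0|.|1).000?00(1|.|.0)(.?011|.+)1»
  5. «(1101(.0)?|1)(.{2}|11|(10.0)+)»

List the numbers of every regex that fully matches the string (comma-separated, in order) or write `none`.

1

1 → match
2 → no match — must start with "1"
3 → no match — must start with "1"
4 → no match
5 → no match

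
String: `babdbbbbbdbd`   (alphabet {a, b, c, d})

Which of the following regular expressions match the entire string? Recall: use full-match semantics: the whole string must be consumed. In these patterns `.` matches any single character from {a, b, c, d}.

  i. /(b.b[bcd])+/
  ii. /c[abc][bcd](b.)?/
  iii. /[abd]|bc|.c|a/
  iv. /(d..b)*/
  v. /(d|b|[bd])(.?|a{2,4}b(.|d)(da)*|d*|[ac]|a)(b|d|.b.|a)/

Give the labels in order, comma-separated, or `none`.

i → match
ii → no match — must start with `c`
iii → no match
iv → no match
v → no match

i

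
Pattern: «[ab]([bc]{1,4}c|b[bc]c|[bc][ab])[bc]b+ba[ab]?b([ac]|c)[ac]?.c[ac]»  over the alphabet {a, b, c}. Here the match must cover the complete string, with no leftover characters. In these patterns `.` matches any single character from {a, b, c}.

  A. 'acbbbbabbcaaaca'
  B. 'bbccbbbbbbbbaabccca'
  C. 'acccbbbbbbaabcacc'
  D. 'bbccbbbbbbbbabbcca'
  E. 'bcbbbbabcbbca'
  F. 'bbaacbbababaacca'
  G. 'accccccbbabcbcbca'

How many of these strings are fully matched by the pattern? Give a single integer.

2

A → no match
B → match
C → match
D → no match
E → no match
F → no match
G → no match
Total matched: 2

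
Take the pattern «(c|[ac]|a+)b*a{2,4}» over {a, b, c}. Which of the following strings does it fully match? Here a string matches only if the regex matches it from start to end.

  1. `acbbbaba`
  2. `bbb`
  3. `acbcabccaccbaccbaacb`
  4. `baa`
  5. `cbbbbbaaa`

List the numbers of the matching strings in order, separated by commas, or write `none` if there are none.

1 → no match
2 → no match — must end with `a`
3 → no match — must end with `a`
4 → no match
5 → match

5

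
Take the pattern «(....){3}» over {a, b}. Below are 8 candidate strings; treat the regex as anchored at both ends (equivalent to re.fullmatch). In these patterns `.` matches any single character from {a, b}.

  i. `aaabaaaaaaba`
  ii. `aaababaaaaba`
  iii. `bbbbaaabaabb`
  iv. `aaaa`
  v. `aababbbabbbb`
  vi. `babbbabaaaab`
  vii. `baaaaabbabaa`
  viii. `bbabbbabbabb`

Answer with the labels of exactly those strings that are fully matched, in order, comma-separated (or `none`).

i → match
ii → match
iii → match
iv → no match
v → match
vi → match
vii → match
viii → match

i, ii, iii, v, vi, vii, viii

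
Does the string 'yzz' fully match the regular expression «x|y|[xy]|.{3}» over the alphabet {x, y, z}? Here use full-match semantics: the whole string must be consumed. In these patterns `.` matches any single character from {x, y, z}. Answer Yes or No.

Yes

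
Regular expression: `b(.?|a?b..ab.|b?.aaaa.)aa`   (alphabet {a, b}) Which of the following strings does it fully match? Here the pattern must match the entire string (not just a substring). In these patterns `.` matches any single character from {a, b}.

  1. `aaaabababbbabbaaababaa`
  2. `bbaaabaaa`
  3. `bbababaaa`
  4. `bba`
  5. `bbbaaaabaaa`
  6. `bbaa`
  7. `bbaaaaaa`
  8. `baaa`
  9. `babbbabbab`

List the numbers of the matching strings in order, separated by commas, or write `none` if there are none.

2, 3, 6, 8

1 → no match — must start with `b`
2. `bbaaabaaa` → match
3. `bbababaaa` → match
4. `bba` → no match — must end with `aa`
5. `bbbaaaabaaa` → no match
6. `bbaa` → match
7. `bbaaaaaa` → no match
8. `baaa` → match
9. `babbbabbab` → no match — must end with `aa`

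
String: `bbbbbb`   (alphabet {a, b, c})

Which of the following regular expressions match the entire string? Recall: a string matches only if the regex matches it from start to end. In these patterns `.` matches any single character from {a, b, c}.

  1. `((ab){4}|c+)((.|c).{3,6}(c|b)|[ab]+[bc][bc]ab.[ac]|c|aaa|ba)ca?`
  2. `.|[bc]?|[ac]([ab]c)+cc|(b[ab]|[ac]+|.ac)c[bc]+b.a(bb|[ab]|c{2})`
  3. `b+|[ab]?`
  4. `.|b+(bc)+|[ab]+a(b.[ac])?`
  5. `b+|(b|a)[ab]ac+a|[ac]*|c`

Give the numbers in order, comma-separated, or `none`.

3, 5

1 → no match
2 → no match
3 → match
4 → no match
5 → match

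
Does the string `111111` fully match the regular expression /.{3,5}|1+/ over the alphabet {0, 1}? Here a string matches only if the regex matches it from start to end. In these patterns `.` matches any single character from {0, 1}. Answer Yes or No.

Yes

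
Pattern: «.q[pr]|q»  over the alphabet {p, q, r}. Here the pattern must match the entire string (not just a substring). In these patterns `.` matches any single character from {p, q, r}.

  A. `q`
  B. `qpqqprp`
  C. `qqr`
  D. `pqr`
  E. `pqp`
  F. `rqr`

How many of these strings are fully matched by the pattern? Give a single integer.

5

A. `q` → match
B. `qpqqprp` → no match
C. `qqr` → match
D. `pqr` → match
E. `pqp` → match
F. `rqr` → match
Total matched: 5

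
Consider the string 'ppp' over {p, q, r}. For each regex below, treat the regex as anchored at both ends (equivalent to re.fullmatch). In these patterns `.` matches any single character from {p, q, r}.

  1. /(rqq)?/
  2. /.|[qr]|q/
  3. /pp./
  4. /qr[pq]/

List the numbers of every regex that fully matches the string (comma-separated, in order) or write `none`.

1 → no match
2 → no match
3 → match
4 → no match — must start with 'qr'

3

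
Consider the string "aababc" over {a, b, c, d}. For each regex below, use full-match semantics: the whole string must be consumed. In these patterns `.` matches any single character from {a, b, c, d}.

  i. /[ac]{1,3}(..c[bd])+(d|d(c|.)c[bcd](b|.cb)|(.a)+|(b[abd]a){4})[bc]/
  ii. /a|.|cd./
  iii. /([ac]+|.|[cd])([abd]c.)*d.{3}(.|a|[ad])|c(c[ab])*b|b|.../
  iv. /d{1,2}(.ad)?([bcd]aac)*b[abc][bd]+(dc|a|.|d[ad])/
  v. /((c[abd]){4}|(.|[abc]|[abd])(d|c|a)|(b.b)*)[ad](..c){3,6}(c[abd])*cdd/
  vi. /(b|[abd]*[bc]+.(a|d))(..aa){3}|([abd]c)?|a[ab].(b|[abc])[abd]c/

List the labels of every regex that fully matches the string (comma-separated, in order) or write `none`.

i → no match
ii → no match
iii → no match
iv → no match — must start with "d"
v → no match — must end with "cdd"
vi → match

vi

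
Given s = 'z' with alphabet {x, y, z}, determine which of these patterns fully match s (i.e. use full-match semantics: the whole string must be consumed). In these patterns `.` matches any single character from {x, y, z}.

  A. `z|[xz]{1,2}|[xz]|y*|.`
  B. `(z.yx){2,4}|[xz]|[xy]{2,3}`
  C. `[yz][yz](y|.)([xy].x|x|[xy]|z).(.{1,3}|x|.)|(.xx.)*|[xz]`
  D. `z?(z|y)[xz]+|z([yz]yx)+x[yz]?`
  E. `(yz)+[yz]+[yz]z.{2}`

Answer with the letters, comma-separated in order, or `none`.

A, B, C

A → match
B → match
C → match
D → no match
E → no match — must start with 'yz'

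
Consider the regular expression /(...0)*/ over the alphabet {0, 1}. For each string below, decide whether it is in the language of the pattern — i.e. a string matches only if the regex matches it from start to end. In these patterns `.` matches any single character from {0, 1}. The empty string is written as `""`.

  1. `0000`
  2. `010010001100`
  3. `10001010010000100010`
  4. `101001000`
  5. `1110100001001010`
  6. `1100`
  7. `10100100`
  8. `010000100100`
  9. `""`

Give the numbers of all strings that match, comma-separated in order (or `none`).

1, 2, 3, 5, 6, 7, 8, 9

1 → match
2 → match
3 → match
4 → no match
5 → match
6 → match
7 → match
8 → match
9 → match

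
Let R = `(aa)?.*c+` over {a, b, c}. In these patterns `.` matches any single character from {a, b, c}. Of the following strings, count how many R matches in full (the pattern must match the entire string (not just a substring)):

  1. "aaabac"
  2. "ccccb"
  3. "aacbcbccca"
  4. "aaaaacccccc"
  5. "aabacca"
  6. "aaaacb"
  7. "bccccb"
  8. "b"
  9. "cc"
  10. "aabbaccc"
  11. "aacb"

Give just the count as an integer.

4

1 → match
2 → no match — must end with "c"
3 → no match — must end with "c"
4 → match
5 → no match — must end with "c"
6 → no match — must end with "c"
7 → no match — must end with "c"
8 → no match — must end with "c"
9 → match
10 → match
11 → no match — must end with "c"
Total matched: 4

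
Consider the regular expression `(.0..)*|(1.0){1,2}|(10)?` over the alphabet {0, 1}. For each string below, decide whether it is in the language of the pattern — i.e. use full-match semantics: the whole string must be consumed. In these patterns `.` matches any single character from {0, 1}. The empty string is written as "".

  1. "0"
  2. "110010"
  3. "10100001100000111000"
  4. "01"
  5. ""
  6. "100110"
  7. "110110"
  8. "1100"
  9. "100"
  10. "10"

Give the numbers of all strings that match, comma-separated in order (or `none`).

3, 5, 6, 7, 9, 10

1 → no match
2 → no match
3 → match
4 → no match
5 → match
6 → match
7 → match
8 → no match
9 → match
10 → match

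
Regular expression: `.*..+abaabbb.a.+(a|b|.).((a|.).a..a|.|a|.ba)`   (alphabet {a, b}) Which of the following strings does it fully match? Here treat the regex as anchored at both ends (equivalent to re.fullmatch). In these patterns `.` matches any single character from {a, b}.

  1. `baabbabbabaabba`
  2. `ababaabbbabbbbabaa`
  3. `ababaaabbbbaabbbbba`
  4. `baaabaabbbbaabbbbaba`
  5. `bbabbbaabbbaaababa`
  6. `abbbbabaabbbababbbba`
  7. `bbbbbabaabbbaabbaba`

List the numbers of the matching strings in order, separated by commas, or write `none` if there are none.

1 → no match
2 → no match
3 → no match
4 → match
5 → no match
6 → no match
7 → match

4, 7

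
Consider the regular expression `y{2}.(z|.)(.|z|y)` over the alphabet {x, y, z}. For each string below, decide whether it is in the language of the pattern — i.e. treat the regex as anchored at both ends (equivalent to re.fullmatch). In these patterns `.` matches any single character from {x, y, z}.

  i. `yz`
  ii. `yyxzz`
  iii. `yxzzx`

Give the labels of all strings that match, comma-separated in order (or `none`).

ii

i → no match
ii → match
iii → no match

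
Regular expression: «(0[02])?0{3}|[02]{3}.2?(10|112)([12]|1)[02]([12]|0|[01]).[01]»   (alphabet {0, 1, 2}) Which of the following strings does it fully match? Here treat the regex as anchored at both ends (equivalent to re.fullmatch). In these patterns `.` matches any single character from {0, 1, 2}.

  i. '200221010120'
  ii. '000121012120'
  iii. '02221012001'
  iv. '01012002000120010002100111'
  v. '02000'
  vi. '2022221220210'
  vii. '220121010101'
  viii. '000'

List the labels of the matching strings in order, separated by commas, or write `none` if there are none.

i → match
ii → match
iii → match
iv → no match
v → match
vi → no match
vii → match
viii → match

i, ii, iii, v, vii, viii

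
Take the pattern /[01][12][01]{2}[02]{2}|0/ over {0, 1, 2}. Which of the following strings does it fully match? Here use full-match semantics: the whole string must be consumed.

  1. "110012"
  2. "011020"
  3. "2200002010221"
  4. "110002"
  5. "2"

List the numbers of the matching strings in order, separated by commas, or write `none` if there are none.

2, 4

1 → no match
2 → match
3 → no match
4 → match
5 → no match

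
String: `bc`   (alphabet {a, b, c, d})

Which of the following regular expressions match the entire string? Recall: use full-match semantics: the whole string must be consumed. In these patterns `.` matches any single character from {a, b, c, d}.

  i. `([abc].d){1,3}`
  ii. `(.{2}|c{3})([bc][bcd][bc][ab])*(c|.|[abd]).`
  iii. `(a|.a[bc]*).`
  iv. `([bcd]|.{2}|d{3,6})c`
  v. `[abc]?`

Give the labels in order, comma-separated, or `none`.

iv

i → no match — must end with `d`
ii → no match
iii → no match
iv → match
v → no match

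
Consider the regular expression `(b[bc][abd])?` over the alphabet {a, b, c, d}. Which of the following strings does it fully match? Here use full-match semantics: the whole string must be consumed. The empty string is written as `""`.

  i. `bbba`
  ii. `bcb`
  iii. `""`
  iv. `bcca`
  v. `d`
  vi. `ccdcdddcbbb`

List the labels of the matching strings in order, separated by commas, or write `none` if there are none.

ii, iii

i → no match
ii → match
iii → match
iv → no match
v → no match
vi → no match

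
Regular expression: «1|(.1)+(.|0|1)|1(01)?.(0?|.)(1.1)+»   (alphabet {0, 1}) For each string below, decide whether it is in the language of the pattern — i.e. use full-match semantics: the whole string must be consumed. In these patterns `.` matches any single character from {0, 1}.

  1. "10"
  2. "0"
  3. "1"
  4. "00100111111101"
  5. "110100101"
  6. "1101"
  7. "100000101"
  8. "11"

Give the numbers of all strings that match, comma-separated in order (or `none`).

1 → no match
2 → no match
3 → match
4 → no match
5 → no match
6 → no match
7 → no match
8 → no match

3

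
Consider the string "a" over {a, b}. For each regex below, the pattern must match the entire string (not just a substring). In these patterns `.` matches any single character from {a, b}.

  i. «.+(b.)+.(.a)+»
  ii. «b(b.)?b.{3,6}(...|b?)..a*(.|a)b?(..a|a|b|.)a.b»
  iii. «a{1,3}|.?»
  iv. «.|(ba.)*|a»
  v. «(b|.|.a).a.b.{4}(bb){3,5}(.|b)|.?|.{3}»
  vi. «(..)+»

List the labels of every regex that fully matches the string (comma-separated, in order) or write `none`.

i → no match
ii → no match — must start with "b"
iii → match
iv → match
v → match
vi → no match

iii, iv, v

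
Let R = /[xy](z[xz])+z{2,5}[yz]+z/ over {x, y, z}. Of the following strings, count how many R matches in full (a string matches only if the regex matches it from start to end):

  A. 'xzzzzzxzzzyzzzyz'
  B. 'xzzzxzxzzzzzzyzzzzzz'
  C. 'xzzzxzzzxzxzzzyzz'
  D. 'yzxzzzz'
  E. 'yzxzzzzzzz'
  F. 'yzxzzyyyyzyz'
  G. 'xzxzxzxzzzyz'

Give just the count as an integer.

A → match
B → match
C → match
D. 'yzxzzzz' → match
E. 'yzxzzzzzzz' → match
F. 'yzxzzyyyyzyz' → match
G. 'xzxzxzxzzzyz' → match
Total matched: 7

7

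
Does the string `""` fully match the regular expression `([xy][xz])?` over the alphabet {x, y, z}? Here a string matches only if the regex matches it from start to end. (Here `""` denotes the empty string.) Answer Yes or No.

Yes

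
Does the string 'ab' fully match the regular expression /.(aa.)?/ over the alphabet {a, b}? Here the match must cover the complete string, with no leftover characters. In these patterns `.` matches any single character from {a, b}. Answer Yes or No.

No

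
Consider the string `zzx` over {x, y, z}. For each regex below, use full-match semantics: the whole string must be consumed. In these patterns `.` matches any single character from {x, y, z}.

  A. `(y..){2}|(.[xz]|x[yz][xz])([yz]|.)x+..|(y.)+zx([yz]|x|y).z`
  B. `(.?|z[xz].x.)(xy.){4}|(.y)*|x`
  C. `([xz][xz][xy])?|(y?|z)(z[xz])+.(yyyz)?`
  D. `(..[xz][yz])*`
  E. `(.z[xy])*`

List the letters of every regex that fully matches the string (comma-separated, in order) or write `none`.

C, E

A → no match
B → no match
C → match
D → no match
E → match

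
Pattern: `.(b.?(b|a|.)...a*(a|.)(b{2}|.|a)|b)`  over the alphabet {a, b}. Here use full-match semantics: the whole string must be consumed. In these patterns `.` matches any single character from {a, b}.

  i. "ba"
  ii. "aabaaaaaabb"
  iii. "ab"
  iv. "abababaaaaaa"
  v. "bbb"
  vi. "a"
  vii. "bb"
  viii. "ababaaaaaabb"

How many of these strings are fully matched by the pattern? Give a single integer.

4

i. "ba" → no match
ii. "aabaaaaaabb" → no match
iii. "ab" → match
iv. "abababaaaaaa" → match
v. "bbb" → no match
vi. "a" → no match
vii. "bb" → match
viii. "ababaaaaaabb" → match
Total matched: 4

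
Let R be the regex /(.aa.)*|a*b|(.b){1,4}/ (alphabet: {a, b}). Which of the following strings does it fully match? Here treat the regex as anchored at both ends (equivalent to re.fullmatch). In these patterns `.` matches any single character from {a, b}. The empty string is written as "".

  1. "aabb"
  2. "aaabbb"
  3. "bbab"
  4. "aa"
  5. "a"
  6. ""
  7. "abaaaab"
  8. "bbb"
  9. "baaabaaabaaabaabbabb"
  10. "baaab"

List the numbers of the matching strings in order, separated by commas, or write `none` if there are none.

1 → no match
2 → no match
3 → match
4 → no match
5 → no match
6 → match
7 → no match
8 → no match
9 → no match
10 → no match

3, 6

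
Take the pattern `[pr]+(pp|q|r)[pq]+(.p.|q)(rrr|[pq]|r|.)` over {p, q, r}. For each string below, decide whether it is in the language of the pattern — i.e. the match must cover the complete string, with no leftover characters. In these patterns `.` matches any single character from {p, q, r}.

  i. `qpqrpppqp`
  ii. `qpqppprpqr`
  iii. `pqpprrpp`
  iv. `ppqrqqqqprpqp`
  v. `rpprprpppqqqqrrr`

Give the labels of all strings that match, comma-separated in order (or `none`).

v

i. `qpqrpppqp` → no match
ii. `qpqppprpqr` → no match
iii. `pqpprrpp` → no match
iv → no match
v → match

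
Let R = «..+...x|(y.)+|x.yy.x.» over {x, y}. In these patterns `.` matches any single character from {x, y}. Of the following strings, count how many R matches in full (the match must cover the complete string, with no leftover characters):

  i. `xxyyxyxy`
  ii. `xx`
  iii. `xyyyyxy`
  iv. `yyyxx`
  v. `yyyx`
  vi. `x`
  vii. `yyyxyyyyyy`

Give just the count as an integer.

i → no match
ii → no match
iii → match
iv → no match
v → match
vi → no match
vii → match
Total matched: 3

3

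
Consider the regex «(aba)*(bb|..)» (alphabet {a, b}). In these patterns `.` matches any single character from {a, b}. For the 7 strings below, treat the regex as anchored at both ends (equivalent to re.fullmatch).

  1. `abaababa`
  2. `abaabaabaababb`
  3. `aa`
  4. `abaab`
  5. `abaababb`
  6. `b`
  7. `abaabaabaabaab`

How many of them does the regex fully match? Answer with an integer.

6

1 → match
2 → match
3 → match
4 → match
5 → match
6 → no match
7 → match
Total matched: 6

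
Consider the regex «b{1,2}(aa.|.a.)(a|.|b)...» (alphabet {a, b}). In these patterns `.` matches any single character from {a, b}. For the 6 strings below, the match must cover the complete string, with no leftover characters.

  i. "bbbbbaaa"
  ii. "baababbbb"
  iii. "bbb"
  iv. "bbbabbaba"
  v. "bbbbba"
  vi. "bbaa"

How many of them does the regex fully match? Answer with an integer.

1

i → no match
ii → no match
iii → no match
iv → match
v → no match
vi → no match
Total matched: 1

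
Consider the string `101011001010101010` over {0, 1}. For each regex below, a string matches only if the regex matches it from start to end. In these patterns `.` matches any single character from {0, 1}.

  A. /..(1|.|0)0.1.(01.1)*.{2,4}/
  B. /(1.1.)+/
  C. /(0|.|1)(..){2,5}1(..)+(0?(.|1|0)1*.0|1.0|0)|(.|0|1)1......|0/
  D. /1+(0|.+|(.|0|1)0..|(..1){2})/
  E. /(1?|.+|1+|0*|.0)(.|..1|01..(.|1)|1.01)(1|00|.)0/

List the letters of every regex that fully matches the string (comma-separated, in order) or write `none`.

A → match
B → no match
C → no match
D → match
E → match

A, D, E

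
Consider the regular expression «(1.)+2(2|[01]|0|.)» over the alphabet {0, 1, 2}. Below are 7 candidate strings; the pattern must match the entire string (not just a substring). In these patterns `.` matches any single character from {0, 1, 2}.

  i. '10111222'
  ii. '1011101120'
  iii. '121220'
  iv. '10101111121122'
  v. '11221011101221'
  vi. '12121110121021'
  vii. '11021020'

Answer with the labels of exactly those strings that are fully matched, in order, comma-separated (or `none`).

i, ii, iii, iv, vi

i → match
ii → match
iii → match
iv → match
v → no match
vi → match
vii → no match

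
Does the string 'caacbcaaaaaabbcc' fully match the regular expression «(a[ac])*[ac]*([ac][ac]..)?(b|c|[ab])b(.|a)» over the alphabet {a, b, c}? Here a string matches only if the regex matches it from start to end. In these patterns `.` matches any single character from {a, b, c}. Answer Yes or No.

No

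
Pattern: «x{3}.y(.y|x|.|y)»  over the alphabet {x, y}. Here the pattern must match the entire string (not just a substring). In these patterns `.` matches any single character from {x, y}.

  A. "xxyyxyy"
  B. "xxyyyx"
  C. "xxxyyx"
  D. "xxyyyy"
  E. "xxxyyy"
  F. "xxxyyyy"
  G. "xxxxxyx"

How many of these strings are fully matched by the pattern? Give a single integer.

A → no match
B → no match
C → match
D → no match
E → match
F → match
G → no match
Total matched: 3

3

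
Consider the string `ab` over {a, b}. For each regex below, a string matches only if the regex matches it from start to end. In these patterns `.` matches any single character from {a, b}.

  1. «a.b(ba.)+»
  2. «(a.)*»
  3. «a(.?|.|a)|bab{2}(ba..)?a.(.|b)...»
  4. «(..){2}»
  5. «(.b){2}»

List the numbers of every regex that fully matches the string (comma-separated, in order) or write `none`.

1 → no match
2 → match
3 → match
4 → no match
5 → no match

2, 3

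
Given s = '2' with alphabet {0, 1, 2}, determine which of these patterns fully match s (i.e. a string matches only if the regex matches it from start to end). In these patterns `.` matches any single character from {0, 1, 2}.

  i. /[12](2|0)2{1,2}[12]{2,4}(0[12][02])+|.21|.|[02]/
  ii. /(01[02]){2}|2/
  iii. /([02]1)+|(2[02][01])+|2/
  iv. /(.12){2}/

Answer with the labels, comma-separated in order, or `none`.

i → match
ii → match
iii → match
iv → no match — must end with '12'

i, ii, iii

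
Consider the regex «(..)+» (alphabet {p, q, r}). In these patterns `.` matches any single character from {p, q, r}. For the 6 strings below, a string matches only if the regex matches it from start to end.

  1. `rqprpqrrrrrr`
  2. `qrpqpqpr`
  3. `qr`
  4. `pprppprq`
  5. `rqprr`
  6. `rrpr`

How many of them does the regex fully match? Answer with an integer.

1 → match
2 → match
3 → match
4 → match
5 → no match
6 → match
Total matched: 5

5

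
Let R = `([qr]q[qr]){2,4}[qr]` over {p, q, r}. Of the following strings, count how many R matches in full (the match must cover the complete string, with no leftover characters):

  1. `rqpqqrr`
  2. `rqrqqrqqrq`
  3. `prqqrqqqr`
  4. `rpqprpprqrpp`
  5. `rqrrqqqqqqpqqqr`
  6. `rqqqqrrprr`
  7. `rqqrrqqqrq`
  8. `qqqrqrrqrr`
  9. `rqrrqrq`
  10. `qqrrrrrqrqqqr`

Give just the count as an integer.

1 → no match
2 → match
3 → no match
4 → no match
5 → no match
6 → no match
7 → no match
8 → match
9 → match
10 → no match
Total matched: 3

3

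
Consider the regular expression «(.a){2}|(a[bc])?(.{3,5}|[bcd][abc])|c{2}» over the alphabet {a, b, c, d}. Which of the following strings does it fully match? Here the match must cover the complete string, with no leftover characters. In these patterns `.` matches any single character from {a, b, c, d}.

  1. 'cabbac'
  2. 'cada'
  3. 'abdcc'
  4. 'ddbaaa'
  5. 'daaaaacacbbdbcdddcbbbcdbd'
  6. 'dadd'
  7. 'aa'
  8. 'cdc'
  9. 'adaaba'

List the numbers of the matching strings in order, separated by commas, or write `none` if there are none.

1 → no match
2 → match
3 → match
4 → no match
5 → no match
6 → match
7 → no match
8 → match
9 → no match

2, 3, 6, 8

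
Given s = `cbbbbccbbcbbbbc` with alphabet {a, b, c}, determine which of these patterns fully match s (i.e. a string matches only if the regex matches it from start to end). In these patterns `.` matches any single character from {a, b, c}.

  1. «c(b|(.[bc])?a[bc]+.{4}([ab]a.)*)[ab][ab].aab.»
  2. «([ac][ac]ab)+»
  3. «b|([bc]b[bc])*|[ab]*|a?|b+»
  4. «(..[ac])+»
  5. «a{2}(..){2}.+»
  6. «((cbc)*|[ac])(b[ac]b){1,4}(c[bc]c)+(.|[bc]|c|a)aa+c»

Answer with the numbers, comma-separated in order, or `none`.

1 → no match
2 → no match — must end with `ab`
3 → match
4 → no match
5 → no match — must start with `a`
6 → no match — must end with `ac`

3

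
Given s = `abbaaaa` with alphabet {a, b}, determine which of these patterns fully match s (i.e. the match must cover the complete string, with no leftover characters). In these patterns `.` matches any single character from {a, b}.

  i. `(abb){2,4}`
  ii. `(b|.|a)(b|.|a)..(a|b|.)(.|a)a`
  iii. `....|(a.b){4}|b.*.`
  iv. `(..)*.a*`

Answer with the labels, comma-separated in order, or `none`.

i → no match — must end with `abb`
ii → match
iii → no match
iv → match

ii, iv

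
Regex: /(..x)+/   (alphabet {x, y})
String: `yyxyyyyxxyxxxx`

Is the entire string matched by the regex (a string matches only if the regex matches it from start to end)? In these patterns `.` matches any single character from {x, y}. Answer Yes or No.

No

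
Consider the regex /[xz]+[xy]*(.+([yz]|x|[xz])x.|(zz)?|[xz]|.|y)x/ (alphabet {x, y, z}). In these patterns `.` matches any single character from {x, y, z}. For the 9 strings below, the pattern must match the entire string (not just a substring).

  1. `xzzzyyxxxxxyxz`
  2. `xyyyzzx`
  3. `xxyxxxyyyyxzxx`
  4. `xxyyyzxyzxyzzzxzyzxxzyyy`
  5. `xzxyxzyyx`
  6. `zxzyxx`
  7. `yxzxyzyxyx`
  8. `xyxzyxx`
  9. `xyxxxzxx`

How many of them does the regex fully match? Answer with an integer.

1 → no match — must end with `x`
2. `xyyyzzx` → match
3 → no match
4 → no match — must end with `x`
5. `xzxyxzyyx` → no match
6. `zxzyxx` → match
7. `yxzxyzyxyx` → no match
8. `xyxzyxx` → no match
9. `xyxxxzxx` → no match
Total matched: 2

2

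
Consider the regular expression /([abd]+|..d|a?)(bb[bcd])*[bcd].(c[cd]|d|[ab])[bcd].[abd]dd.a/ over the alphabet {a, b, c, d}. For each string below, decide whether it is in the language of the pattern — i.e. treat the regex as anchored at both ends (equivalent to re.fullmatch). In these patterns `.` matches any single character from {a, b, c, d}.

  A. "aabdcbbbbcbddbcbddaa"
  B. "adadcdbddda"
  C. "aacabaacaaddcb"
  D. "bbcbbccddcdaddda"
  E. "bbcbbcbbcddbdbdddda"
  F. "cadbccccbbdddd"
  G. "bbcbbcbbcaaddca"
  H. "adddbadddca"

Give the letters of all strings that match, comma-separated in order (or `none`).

A → no match
B → match
C → no match — must end with "a"
D → match
E → match
F → no match — must end with "a"
G → no match
H → match

B, D, E, H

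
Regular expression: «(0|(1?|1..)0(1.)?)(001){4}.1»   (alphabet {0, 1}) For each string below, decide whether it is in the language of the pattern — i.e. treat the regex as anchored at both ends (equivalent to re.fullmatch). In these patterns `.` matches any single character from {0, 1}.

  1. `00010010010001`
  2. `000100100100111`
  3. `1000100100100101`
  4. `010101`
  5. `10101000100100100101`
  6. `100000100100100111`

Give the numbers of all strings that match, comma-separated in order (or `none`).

2, 3, 5, 6

1 → no match
2 → match
3 → match
4 → no match
5 → match
6 → match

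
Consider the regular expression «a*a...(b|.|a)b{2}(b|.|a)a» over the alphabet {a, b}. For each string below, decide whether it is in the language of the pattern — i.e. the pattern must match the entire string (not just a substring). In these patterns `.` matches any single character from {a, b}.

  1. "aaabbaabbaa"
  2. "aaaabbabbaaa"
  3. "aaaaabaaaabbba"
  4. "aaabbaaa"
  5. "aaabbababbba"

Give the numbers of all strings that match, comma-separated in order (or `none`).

1 → match
2 → no match
3 → no match
4 → no match
5 → no match

1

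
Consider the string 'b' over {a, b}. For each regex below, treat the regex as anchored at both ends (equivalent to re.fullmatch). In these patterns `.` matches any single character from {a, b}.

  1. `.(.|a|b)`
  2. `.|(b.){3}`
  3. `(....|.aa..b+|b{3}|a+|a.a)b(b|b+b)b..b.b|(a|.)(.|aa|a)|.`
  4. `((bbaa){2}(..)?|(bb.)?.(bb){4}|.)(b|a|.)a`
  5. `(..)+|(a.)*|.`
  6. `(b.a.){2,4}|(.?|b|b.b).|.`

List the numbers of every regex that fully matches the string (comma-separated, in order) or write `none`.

2, 3, 5, 6

1 → no match
2 → match
3 → match
4 → no match — must end with 'a'
5 → match
6 → match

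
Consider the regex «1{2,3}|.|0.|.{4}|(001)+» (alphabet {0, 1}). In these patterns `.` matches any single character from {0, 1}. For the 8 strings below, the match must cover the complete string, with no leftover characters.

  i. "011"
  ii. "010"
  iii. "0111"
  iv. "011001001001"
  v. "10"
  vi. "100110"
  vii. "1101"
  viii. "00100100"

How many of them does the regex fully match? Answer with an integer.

2

i → no match
ii → no match
iii → match
iv → no match
v → no match
vi → no match
vii → match
viii → no match
Total matched: 2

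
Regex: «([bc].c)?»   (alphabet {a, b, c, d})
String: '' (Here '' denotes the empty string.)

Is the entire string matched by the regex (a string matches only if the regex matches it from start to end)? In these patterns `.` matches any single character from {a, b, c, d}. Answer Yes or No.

Yes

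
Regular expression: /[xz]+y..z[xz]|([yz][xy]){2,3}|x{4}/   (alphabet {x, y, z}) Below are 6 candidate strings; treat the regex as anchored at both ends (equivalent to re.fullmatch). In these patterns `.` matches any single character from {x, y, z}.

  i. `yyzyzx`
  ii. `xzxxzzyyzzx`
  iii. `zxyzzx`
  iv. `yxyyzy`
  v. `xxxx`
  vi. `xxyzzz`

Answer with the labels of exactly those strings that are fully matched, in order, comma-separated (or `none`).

i, ii, iv, v

i. `yyzyzx` → match
ii. `xzxxzzyyzzx` → match
iii. `zxyzzx` → no match
iv. `yxyyzy` → match
v. `xxxx` → match
vi. `xxyzzz` → no match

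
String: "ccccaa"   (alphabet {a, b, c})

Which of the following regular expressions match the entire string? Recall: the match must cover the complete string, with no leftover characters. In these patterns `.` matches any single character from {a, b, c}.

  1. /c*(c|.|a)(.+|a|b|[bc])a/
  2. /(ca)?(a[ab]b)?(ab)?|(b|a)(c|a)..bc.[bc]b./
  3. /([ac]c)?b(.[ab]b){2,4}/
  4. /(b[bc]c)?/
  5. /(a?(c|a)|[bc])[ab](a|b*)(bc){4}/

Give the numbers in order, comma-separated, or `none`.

1

1 → match
2 → no match
3 → no match — must end with "b"
4 → no match
5 → no match — must end with "bc"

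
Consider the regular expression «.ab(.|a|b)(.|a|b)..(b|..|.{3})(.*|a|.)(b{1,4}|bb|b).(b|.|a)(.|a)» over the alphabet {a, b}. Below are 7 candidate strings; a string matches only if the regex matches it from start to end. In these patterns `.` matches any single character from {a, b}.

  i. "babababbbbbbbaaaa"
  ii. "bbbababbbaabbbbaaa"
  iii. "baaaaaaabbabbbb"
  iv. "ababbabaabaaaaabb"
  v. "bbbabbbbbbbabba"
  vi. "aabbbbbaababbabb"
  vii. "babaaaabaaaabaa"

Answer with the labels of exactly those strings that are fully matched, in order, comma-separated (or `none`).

vi

i → no match
ii → no match
iii → no match
iv → no match
v → no match
vi → match
vii → no match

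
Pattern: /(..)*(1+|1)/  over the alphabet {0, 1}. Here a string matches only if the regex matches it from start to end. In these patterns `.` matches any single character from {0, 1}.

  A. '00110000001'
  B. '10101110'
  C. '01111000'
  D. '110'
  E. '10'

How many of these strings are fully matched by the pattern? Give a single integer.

1

A → match
B → no match — must end with '1'
C → no match — must end with '1'
D → no match — must end with '1'
E → no match — must end with '1'
Total matched: 1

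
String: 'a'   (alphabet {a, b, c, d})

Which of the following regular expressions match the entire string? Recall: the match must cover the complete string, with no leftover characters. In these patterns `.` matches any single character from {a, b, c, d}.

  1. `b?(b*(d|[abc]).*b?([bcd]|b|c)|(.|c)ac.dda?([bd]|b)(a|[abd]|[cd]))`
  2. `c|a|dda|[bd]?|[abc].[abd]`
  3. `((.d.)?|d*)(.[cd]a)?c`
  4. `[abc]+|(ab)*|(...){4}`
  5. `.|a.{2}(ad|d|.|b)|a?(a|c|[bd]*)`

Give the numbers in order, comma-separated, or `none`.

2, 4, 5

1 → no match
2 → match
3 → no match — must end with 'c'
4 → match
5 → match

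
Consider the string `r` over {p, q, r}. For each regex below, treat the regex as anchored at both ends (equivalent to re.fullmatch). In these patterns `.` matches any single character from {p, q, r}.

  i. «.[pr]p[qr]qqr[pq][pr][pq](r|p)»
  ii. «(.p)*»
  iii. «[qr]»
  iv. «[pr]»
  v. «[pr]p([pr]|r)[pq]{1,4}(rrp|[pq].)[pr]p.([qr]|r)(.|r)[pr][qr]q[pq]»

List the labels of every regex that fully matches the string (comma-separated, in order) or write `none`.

i → no match
ii → no match
iii → match
iv → match
v → no match

iii, iv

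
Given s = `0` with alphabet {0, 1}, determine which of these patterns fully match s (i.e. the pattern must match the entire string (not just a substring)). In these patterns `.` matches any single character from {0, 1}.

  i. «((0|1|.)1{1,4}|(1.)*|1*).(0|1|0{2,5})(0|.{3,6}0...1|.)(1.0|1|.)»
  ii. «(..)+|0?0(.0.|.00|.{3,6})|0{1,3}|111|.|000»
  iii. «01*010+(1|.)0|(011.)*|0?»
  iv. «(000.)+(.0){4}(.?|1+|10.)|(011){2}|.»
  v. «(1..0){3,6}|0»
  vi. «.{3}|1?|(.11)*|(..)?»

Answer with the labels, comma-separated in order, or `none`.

ii, iii, iv, v

i → no match
ii → match
iii → match
iv → match
v → match
vi → no match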